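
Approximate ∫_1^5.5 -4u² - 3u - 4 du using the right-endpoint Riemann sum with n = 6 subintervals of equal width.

Δu = (5.5 − 1)/6 = 0.75.
Right endpoints: 1.75, 2.5, 3.25, 4, 4.75, 5.5.
f(1.75) = -21.5, f(2.5) = -36.5, f(3.25) = -56, f(4) = -80, f(4.75) = -108.5, f(5.5) = -141.5.
Sum = Δu · [f(1.75) + f(2.5) + f(3.25) + ...].
Sum = -333.

-333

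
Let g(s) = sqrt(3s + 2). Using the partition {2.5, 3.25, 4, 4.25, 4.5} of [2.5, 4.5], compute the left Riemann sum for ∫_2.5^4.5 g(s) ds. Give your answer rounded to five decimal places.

6.77808

Subinterval widths: 0.75, 0.75, 0.25, 0.25.
Left endpoints: 2.5, 3.25, 4, 4.25.
g(2.5) ≈ 3.08221, g(3.25) ≈ 3.42783, g(4) ≈ 3.74166, g(4.25) ≈ 3.84057.
Sum = Σ Δs_i · g(s_i).
Sum ≈ 6.77808.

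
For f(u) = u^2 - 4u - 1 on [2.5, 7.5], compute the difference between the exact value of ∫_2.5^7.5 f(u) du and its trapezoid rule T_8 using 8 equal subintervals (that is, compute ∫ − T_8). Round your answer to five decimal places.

-0.32552

Exact integral: ∫_2.5^7.5 f(u) du ≈ 30.4166667.
T_8 = 30.7421875.
Error ≈ 30.4166667 − 30.7421875 ≈ -0.32552.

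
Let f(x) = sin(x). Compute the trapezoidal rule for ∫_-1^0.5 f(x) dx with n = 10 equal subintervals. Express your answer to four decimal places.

-0.3366

Δx = (0.5 − (-1))/10 = 0.15.
f(-1) ≈ -0.8415, f(-0.85) ≈ -0.7513, f(-0.7) ≈ -0.6442, f(-0.55) ≈ -0.5227, f(-0.4) ≈ -0.3894, f(-0.25) ≈ -0.2474, f(-0.1) ≈ -0.0998, f(0.05) ≈ 0.0500, f(0.2) ≈ 0.1987, f(0.35) ≈ 0.3429, f(0.5) ≈ 0.4794.
T_10 = (Δx/2)·[f(x_0) + 2f(x_1) + ... + 2f(x_{9}) + f(x_10)].
Sum ≈ -0.3366.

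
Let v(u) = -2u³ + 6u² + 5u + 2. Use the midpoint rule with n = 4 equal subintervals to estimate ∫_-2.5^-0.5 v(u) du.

38.875

Δu = (-0.5 − (-2.5))/4 = 0.5.
Midpoints: -2.25, -1.75, -1.25, -0.75.
v(-2.25) = 43.90625, v(-1.75) = 22.34375, v(-1.25) = 9.03125, v(-0.75) = 2.46875.
Sum = Δu · [v(-2.25) + v(-1.75) + v(-1.25) + v(-0.75)].
Sum = 38.875.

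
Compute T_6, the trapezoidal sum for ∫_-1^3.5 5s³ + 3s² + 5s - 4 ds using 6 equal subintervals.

Δs = (3.5 − (-1))/6 = 0.75.
f(-1) = -11, f(-0.25) = -5.140625, f(0.5) = -0.125, f(1.25) = 16.703125, f(2) = 58, f(2.75) = 136.421875, f(3.5) = 264.625.
T_6 = (Δs/2)·[f(s_0) + 2f(s_1) + ... + 2f(s_{5}) + f(s_6)].
Sum = 249.50390625.

249.50390625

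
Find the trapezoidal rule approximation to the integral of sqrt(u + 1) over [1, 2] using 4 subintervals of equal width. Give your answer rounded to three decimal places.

1.578

Δu = (2 − 1)/4 = 0.25.
f(1) ≈ 1.414, f(1.25) ≈ 1.500, f(1.5) ≈ 1.581, f(1.75) ≈ 1.658, f(2) ≈ 1.732.
T_4 = (Δu/2)·[f(u_0) + 2f(u_1) + 2f(u_2) + 2f(u_3) + f(u_4)].
Sum ≈ 1.578.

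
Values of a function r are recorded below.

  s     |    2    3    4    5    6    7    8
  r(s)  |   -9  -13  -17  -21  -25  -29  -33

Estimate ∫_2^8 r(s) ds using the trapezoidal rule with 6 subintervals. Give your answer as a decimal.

-126

Δs = 1.
T_6 = (1/2)·[(-9) + 2·(-13) + 2·(-17) + 2·(-21) + 2·(-25) + 2·(-29) + (-33)] = -126.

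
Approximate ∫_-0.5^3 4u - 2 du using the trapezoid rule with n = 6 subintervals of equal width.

Δu = (3 − (-0.5))/6 = 7/12.
f(-0.5) = -4, f(1/12) = -5/3, f(2/3) = 2/3, f(1.25) = 3, f(11/6) = 16/3, f(29/12) = 23/3, f(3) = 10.
T_6 = (Δu/2)·[f(u_0) + 2f(u_1) + ... + 2f(u_{5}) + f(u_6)].
Sum = 10.5.

10.5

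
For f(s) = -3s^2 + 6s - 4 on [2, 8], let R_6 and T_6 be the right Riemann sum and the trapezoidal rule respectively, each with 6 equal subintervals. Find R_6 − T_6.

-72

R_6 = -423.
T_6 = -351.
R_6 − T_6 = -72.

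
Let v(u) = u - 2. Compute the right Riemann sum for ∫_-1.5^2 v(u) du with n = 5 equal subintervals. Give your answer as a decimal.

-4.9

Δu = (2 − (-1.5))/5 = 0.7.
Right endpoints: -0.8, -0.1, 0.6, 1.3, 2.
v(-0.8) = -2.8, v(-0.1) = -2.1, v(0.6) = -1.4, v(1.3) = -0.7, v(2) = 0.
Sum = Δu · [v(-0.8) + v(-0.1) + v(0.6) + v(1.3) + v(2)].
Sum = -4.9.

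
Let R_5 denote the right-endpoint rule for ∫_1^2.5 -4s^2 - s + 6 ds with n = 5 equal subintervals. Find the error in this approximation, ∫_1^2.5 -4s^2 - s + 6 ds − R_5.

Exact integral: ∫_1^2.5 f(s) ds = -13.125.
R_5 = -16.59.
Error = -13.125 − (-16.59) = 3.465.

3.465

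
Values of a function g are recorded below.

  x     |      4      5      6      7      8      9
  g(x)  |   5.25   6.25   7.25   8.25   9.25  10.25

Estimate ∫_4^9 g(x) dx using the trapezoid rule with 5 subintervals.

38.75

Δx = 1.
T_5 = (1/2)·[5.25 + 2·6.25 + 2·7.25 + 2·8.25 + 2·9.25 + 10.25] = 38.75.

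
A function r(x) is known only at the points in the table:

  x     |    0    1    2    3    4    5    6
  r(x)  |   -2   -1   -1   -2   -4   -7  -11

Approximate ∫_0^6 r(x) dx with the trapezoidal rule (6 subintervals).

Δx = 1.
T_6 = (1/2)·[(-2) + 2·(-1) + 2·(-1) + 2·(-2) + 2·(-4) + 2·(-7) + (-11)] = -21.5.

-21.5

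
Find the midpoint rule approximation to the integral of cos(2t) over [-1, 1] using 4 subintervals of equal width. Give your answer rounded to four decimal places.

Δt = (1 − (-1))/4 = 0.5.
Midpoints: -0.75, -0.25, 0.25, 0.75.
f(-0.75) ≈ 0.0707, f(-0.25) ≈ 0.8776, f(0.25) ≈ 0.8776, f(0.75) ≈ 0.0707.
Sum = Δt · [f(-0.75) + f(-0.25) + f(0.25) + f(0.75)].
Sum ≈ 0.9483.

0.9483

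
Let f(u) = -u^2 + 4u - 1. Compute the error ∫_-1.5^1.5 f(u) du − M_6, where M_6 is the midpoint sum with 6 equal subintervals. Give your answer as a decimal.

-0.0625

Exact integral: ∫_-1.5^1.5 f(u) du = -5.25.
M_6 = -5.1875.
Error = -5.25 − (-5.1875) = -0.0625.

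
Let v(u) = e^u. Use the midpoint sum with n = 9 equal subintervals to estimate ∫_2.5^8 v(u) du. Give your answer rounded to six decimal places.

2923.077555

Δu = (8 − 2.5)/9 = 11/18.
Midpoints: 101/36, 41/12, 145/36, 167/36, 5.25, 211/36, 233/36, 85/12, 277/36.
v(101/36) ≈ 16.536260, v(41/12) ≈ 30.467687, v(145/36) ≈ 56.136026, v(167/36) ≈ 103.429362, v(5.25) ≈ 190.566268, v(211/36) ≈ 351.114054, v(233/36) ≈ 646.919730, v(85/12) ≈ 1191.935021, v(277/36) ≈ 2196.113408.
Sum = Δu · [v(101/36) + v(41/12) + v(145/36) + ...].
Sum ≈ 2923.077555.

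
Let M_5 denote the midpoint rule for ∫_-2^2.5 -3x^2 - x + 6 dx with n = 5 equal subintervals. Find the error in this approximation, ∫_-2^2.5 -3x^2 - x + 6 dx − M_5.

-0.91125

Exact integral: ∫_-2^2.5 f(x) dx = 2.25.
M_5 = 3.16125.
Error = 2.25 − 3.16125 = -0.91125.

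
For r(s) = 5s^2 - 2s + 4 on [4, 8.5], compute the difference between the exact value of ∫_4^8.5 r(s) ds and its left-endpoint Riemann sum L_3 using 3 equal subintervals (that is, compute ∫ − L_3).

Exact integral: ∫_4^8.5 r(s) ds = 878.625.
L_3 = 682.875.
Error = 878.625 − 682.875 = 195.75.

195.75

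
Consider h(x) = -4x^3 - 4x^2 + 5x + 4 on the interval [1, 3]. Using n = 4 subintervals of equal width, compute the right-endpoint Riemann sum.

Δx = (3 − 1)/4 = 0.5.
Right endpoints: 1.5, 2, 2.5, 3.
h(1.5) = -11, h(2) = -34, h(2.5) = -71, h(3) = -125.
Sum = Δx · [h(1.5) + h(2) + h(2.5) + h(3)].
Sum = -120.5.

-120.5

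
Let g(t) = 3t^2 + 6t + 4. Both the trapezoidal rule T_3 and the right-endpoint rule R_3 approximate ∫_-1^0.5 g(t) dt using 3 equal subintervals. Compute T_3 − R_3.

T_3 = 5.0625.
R_3 = 6.75.
T_3 − R_3 = -1.6875.

-1.6875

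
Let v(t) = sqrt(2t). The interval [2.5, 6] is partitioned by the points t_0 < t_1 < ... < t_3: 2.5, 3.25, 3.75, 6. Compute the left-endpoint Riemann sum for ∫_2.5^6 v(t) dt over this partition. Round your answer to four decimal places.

Subinterval widths: 0.75, 0.5, 2.25.
Left endpoints: 2.5, 3.25, 3.75.
v(2.5) ≈ 2.2361, v(3.25) ≈ 2.5495, v(3.75) ≈ 2.7386.
Sum = Σ Δt_i · v(t_i).
Sum ≈ 9.1137.

9.1137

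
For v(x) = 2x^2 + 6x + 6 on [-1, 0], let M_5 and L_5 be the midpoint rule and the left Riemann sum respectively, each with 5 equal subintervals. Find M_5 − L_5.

M_5 = 3.66.
L_5 = 3.28.
M_5 − L_5 = 0.38.

0.38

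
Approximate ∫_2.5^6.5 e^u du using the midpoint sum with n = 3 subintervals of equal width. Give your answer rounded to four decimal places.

606.9873

Δu = (6.5 − 2.5)/3 = 4/3.
Midpoints: 19/6, 4.5, 35/6.
f(19/6) ≈ 23.7283, f(4.5) ≈ 90.0171, f(35/6) ≈ 341.4951.
Sum = Δu · [f(19/6) + f(4.5) + f(35/6)].
Sum ≈ 606.9873.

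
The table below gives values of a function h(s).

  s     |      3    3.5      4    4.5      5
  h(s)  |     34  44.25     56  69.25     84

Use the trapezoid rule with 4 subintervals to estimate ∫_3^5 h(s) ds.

114.25

Δs = 0.5.
T_4 = (0.5/2)·[34 + 2·44.25 + 2·56 + 2·69.25 + 84] = 114.25.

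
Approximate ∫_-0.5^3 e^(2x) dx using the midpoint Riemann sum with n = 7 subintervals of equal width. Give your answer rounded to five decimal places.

Δx = (3 − (-0.5))/7 = 0.5.
Midpoints: -0.25, 0.25, 0.75, 1.25, 1.75, 2.25, 2.75.
f(-0.25) ≈ 0.60653, f(0.25) ≈ 1.64872, f(0.75) ≈ 4.48169, f(1.25) ≈ 12.18249, f(1.75) ≈ 33.11545, f(2.25) ≈ 90.01713, f(2.75) ≈ 244.69193.
Sum = Δx · [f(-0.25) + f(0.25) + f(0.75) + ...].
Sum ≈ 193.37198.

193.37198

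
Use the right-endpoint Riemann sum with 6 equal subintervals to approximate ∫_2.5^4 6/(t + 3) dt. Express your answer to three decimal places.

Δt = (4 − 2.5)/6 = 0.25.
Right endpoints: 2.75, 3, 3.25, 3.5, 3.75, 4.
f(2.75) = 24/23, f(3) = 1, f(3.25) = 0.96, f(3.5) = 12/13, f(3.75) = 8/9, f(4) = 6/7.
Sum = Δt · [f(2.75) + f(3) + f(3.25) + ...].
Sum ≈ 1.418.

1.418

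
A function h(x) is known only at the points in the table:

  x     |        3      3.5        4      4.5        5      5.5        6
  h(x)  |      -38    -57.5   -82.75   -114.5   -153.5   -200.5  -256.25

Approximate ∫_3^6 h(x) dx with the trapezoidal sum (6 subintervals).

-377.9375

Δx = 0.5.
T_6 = (0.5/2)·[(-38) + 2·(-57.5) + 2·(-82.75) + 2·(-114.5) + 2·(-153.5) + 2·(-200.5) + (-256.25)] = -377.9375.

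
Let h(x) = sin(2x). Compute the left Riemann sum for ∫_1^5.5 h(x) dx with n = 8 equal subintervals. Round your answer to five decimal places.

Δx = (5.5 − 1)/8 = 0.5625.
Left endpoints: 1, 1.5625, 2.125, 2.6875, 3.25, 3.8125, 4.375, 4.9375.
h(1) ≈ 0.90930, h(1.5625) ≈ 0.01659, h(2.125) ≈ -0.89499, h(2.6875) ≈ -0.78839, h(3.25) ≈ 0.21512, h(3.8125) ≈ 0.97390, h(4.375) ≈ 0.62472, h(4.9375) ≈ -0.43517.
Sum = Δx · [h(1) + h(1.5625) + h(2.125) + ...].
Sum ≈ 0.34936.

0.34936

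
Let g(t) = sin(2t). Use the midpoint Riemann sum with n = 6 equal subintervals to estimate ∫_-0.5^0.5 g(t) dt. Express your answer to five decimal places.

0.00000

Δt = (0.5 − (-0.5))/6 = 1/6.
Midpoints: -5/12, -0.25, -1/12, 1/12, 0.25, 5/12.
g(-5/12) ≈ -0.74018, g(-0.25) ≈ -0.47943, g(-1/12) ≈ -0.16590, g(1/12) ≈ 0.16590, g(0.25) ≈ 0.47943, g(5/12) ≈ 0.74018.
Sum = Δt · [g(-5/12) + g(-0.25) + g(-1/12) + ...].
Sum ≈ 0.00000.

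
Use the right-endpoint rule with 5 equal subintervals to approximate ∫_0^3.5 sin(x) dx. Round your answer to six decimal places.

1.733957

Δx = (3.5 − 0)/5 = 0.7.
Right endpoints: 0.7, 1.4, 2.1, 2.8, 3.5.
f(0.7) ≈ 0.644218, f(1.4) ≈ 0.985450, f(2.1) ≈ 0.863209, f(2.8) ≈ 0.334988, f(3.5) ≈ -0.350783.
Sum = Δx · [f(0.7) + f(1.4) + f(2.1) + f(2.8) + f(3.5)].
Sum ≈ 1.733957.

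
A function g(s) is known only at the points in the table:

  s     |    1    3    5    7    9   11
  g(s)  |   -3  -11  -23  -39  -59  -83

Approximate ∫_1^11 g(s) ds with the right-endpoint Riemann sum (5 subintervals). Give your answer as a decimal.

-430

Δs = 2.
Sum = 2·[(-11) + (-23) + (-39) + (-59) + (-83)] = -430.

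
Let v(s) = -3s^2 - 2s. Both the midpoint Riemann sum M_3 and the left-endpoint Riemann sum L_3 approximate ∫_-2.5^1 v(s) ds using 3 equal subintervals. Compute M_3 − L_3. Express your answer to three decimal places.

8.677

M_3 ≈ -10.18403.
L_3 ≈ -18.86111.
M_3 − L_3 ≈ 8.677.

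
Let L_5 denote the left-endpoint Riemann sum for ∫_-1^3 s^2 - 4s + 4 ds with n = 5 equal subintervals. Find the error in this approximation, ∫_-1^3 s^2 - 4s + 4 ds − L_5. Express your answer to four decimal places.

-3.6267

Exact integral: ∫_-1^3 f(s) ds ≈ 9.333333.
L_5 = 12.96.
Error ≈ 9.333333 − 12.96 ≈ -3.6267.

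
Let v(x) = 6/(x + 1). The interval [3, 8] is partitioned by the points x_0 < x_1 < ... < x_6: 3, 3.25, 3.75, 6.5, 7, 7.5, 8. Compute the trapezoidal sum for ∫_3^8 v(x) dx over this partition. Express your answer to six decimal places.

Subinterval widths: 0.25, 0.5, 2.75, 0.5, 0.5, 0.5.
v(3) = 1.5, v(3.25) = 24/17, v(3.75) = 24/19, v(6.5) = 0.8, v(7) = 0.75, v(7.5) = 12/17, v(8) = 2/3.
On each subinterval the trapezoid contributes (Δx_i/2)·[v(x_{i-1}) + v(x_i)].
Sum ≈ 4.964151.

4.964151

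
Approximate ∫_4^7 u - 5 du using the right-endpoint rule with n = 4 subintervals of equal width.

Δu = (7 − 4)/4 = 0.75.
Right endpoints: 4.75, 5.5, 6.25, 7.
f(4.75) = -0.25, f(5.5) = 0.5, f(6.25) = 1.25, f(7) = 2.
Sum = Δu · [f(4.75) + f(5.5) + f(6.25) + f(7)].
Sum = 2.625.

2.625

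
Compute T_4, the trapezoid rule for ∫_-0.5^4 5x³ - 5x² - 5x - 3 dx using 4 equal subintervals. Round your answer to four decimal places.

Δx = (4 − (-0.5))/4 = 1.125.
f(-0.5) = -2.375, f(0.625) = -3511/512, f(1.75) = -0.265625, f(2.875) = 30779/512, f(4) = 217.
T_4 = (Δx/2)·[f(x_0) + 2f(x_1) + 2f(x_2) + 2f(x_3) + f(x_4)].
Sum ≈ 180.3428.

180.3428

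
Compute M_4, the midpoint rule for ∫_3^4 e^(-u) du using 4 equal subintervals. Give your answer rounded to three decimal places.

Δu = (4 − 3)/4 = 0.25.
Midpoints: 3.125, 3.375, 3.625, 3.875.
f(3.125) ≈ 0.044, f(3.375) ≈ 0.034, f(3.625) ≈ 0.027, f(3.875) ≈ 0.021.
Sum = Δu · [f(3.125) + f(3.375) + f(3.625) + f(3.875)].
Sum ≈ 0.031.

0.031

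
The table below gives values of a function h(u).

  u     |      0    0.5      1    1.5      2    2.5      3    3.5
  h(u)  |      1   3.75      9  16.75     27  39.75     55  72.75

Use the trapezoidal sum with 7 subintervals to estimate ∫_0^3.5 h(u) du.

Δu = 0.5.
T_7 = (0.5/2)·[1 + 2·3.75 + 2·9 + 2·16.75 + 2·27 + 2·39.75 + 2·55 + 72.75] = 94.0625.

94.0625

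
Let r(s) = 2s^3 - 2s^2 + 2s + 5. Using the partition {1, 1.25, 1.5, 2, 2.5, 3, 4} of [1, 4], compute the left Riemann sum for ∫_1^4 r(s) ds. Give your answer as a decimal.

Subinterval widths: 0.25, 0.25, 0.5, 0.5, 0.5, 1.
Left endpoints: 1, 1.25, 1.5, 2, 2.5, 3.
r(1) = 7, r(1.25) = 8.28125, r(1.5) = 10.25, r(2) = 17, r(2.5) = 28.75, r(3) = 47.
Sum = Σ Δs_i · r(s_i).
Sum = 78.8203125.

78.8203125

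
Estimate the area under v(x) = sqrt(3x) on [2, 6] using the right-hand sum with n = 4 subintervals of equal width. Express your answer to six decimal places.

14.579726

Δx = (6 − 2)/4 = 1.
Right endpoints: 3, 4, 5, 6.
v(3) ≈ 3.000000, v(4) ≈ 3.464102, v(5) ≈ 3.872983, v(6) ≈ 4.242641.
Sum = Δx · [v(3) + v(4) + v(5) + v(6)].
Sum ≈ 14.579726.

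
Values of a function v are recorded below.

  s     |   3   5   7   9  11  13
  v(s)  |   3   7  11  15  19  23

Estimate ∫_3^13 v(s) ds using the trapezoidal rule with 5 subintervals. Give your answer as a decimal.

Δs = 2.
T_5 = (2/2)·[3 + 2·7 + 2·11 + 2·15 + 2·19 + 23] = 130.

130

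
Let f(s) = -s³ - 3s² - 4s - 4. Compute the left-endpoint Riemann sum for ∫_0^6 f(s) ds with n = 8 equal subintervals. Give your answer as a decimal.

Δs = (6 − 0)/8 = 0.75.
Left endpoints: 0, 0.75, 1.5, 2.25, 3, 3.75, 4.5, 5.25.
f(0) = -4, f(0.75) = -9.109375, f(1.5) = -20.125, f(2.25) = -39.578125, f(3) = -70, f(3.75) = -113.921875, f(4.5) = -173.875, f(5.25) = -252.390625.
Sum = Δs · [f(0) + f(0.75) + f(1.5) + ...].
Sum = -512.25.

-512.25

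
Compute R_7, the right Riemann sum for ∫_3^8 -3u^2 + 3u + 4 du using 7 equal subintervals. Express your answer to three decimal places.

Δu = (8 − 3)/7 = 5/7.
Right endpoints: 26/7, 31/7, 36/7, 41/7, 46/7, 51/7, 8.
f(26/7) = -1286/49, f(31/7) = -2036/49, f(36/7) = -2936/49, f(41/7) = -3986/49, f(46/7) = -5186/49, f(51/7) = -6536/49, f(8) = -164.
Sum = Δu · [f(26/7) + f(31/7) + f(36/7) + ...].
Sum ≈ -437.347.

-437.347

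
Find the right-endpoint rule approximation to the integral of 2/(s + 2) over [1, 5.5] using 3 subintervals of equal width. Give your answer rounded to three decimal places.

Δs = (5.5 − 1)/3 = 1.5.
Right endpoints: 2.5, 4, 5.5.
f(2.5) = 4/9, f(4) = 1/3, f(5.5) = 4/15.
Sum = Δs · [f(2.5) + f(4) + f(5.5)].
Sum ≈ 1.567.

1.567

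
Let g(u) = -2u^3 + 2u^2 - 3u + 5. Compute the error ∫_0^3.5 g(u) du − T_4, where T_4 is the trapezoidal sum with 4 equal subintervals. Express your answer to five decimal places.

Exact integral: ∫_0^3.5 g(u) du ≈ -47.3229167.
T_4 ≈ -51.1191406.
Error ≈ -47.3229167 − (-51.1191406) ≈ 3.79622.

3.79622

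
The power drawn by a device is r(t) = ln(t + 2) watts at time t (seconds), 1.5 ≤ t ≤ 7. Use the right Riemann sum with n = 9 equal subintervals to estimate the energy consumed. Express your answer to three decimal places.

Δt = (7 − 1.5)/9 = 11/18.
Right endpoints: 19/9, 49/18, 10/3, 71/18, 41/9, 31/6, 52/9, 115/18, 7.
r(19/9) ≈ 1.414, r(49/18) ≈ 1.552, r(10/3) ≈ 1.674, r(71/18) ≈ 1.782, r(41/9) ≈ 1.880, r(31/6) ≈ 1.969, r(52/9) ≈ 2.051, r(115/18) ≈ 2.127, r(7) ≈ 2.197.
Sum = Δt · [r(19/9) + r(49/18) + r(10/3) + ...].
Sum ≈ 10.174.

10.174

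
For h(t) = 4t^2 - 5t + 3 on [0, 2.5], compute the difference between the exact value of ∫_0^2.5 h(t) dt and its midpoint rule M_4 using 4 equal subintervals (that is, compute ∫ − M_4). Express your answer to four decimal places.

0.3255

Exact integral: ∫_0^2.5 h(t) dt ≈ 12.708333.
M_4 = 12.3828125.
Error ≈ 12.708333 − 12.3828125 ≈ 0.3255.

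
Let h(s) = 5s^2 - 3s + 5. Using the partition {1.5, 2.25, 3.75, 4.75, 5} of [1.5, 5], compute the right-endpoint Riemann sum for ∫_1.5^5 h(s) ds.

Subinterval widths: 0.75, 1.5, 1, 0.25.
Right endpoints: 2.25, 3.75, 4.75, 5.
h(2.25) = 23.5625, h(3.75) = 64.0625, h(4.75) = 103.5625, h(5) = 115.
Sum = Σ Δs_i · h(s_i).
Sum = 246.078125.

246.078125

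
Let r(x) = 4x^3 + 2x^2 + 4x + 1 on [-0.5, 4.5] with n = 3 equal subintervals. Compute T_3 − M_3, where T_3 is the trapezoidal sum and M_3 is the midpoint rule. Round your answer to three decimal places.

90.278

T_3 ≈ 576.01852.
M_3 ≈ 485.74074.
T_3 − M_3 ≈ 90.278.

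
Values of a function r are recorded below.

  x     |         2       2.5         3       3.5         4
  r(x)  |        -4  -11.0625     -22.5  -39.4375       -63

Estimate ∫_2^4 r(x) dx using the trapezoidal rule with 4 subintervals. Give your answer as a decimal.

-53.25

Δx = 0.5.
T_4 = (0.5/2)·[(-4) + 2·(-11.0625) + 2·(-22.5) + 2·(-39.4375) + (-63)] = -53.25.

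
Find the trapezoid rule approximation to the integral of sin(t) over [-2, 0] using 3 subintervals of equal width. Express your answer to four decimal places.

-1.3633

Δt = (0 − (-2))/3 = 2/3.
f(-2) ≈ -0.9093, f(-4/3) ≈ -0.9719, f(-2/3) ≈ -0.6184, f(0) ≈ 0.0000.
T_3 = (Δt/2)·[f(t_0) + 2f(t_1) + 2f(t_2) + f(t_3)].
Sum ≈ -1.3633.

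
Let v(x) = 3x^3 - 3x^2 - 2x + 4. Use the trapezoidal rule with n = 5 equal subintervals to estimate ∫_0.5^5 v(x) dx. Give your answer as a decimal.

350.29125

Δx = (5 − 0.5)/5 = 0.9.
v(0.5) = 2.625, v(1.4) = 3.552, v(2.3) = 20.031, v(3.2) = 65.184, v(4.1) = 152.133, v(5) = 294.
T_5 = (Δx/2)·[v(x_0) + 2v(x_1) + ... + 2v(x_{4}) + v(x_5)].
Sum = 350.29125.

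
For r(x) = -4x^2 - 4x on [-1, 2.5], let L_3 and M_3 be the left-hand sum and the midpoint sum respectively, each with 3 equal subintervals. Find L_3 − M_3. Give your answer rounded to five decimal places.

L_3 ≈ -15.4259259.
M_3 ≈ -31.0787037.
L_3 − M_3 ≈ 15.65278.

15.65278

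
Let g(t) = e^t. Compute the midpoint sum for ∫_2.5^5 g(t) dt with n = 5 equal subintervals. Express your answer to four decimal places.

134.8219

Δt = (5 − 2.5)/5 = 0.5.
Midpoints: 2.75, 3.25, 3.75, 4.25, 4.75.
g(2.75) ≈ 15.6426, g(3.25) ≈ 25.7903, g(3.75) ≈ 42.5211, g(4.25) ≈ 70.1054, g(4.75) ≈ 115.5843.
Sum = Δt · [g(2.75) + g(3.25) + g(3.75) + g(4.25) + g(4.75)].
Sum ≈ 134.8219.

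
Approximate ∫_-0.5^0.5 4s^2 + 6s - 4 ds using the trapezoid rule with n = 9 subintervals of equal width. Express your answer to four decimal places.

-3.6584

Δs = (0.5 − (-0.5))/9 = 1/9.
f(-0.5) = -6, f(-7/18) = -464/81, f(-5/18) = -434/81, f(-1/6) = -44/9, f(-1/18) = -350/81, f(1/18) = -296/81, f(1/6) = -26/9, f(5/18) = -164/81, f(7/18) = -86/81, f(0.5) = 0.
T_9 = (Δs/2)·[f(s_0) + 2f(s_1) + ... + 2f(s_{8}) + f(s_9)].
Sum ≈ -3.6584.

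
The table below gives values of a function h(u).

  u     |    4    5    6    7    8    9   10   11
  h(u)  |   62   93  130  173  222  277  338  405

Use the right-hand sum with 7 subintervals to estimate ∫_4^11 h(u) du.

1638

Δu = 1.
Sum = 1·[93 + 130 + 173 + 222 + 277 + 338 + 405] = 1638.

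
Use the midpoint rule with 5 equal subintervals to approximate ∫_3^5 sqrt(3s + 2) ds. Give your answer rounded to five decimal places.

7.46946

Δs = (5 − 3)/5 = 0.4.
Midpoints: 3.2, 3.6, 4, 4.4, 4.8.
f(3.2) ≈ 3.40588, f(3.6) ≈ 3.57771, f(4) ≈ 3.74166, f(4.4) ≈ 3.89872, f(4.8) ≈ 4.04969.
Sum = Δs · [f(3.2) + f(3.6) + f(4) + f(4.4) + f(4.8)].
Sum ≈ 7.46946.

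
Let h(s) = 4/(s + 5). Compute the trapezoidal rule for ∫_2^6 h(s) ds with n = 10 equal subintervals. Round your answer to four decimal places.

1.8086

Δs = (6 − 2)/10 = 0.4.
h(2) = 4/7, h(2.4) = 20/37, h(2.8) = 20/39, h(3.2) = 20/41, h(3.6) = 20/43, h(4) = 4/9, h(4.4) = 20/47, h(4.8) = 20/49, h(5.2) = 20/51, h(5.6) = 20/53, h(6) = 4/11.
T_10 = (Δs/2)·[h(s_0) + 2h(s_1) + ... + 2h(s_{9}) + h(s_10)].
Sum ≈ 1.8086.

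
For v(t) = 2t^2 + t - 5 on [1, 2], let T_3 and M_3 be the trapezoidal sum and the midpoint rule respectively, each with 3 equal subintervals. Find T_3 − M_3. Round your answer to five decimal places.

0.05556

T_3 ≈ 1.2037037.
M_3 ≈ 1.1481481.
T_3 − M_3 ≈ 0.05556.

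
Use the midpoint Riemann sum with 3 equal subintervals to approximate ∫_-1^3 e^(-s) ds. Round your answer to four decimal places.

2.4806

Δs = (3 − (-1))/3 = 4/3.
Midpoints: -1/3, 1, 7/3.
f(-1/3) ≈ 1.3956, f(1) ≈ 0.3679, f(7/3) ≈ 0.0970.
Sum = Δs · [f(-1/3) + f(1) + f(7/3)].
Sum ≈ 2.4806.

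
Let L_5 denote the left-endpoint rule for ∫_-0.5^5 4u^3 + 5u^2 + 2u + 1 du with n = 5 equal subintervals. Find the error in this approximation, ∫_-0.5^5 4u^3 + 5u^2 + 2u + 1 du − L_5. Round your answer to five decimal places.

Exact integral: ∫_-0.5^5 f(u) du ≈ 863.7291667.
L_5 = 549.835.
Error ≈ 863.7291667 − 549.835 ≈ 313.89417.

313.89417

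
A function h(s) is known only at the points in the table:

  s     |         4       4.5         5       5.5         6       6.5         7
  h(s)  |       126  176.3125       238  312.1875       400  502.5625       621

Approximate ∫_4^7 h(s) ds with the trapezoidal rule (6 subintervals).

Δs = 0.5.
T_6 = (0.5/2)·[126 + 2·176.3125 + 2·238 + 2·312.1875 + 2·400 + 2·502.5625 + 621] = 1001.28125.

1001.28125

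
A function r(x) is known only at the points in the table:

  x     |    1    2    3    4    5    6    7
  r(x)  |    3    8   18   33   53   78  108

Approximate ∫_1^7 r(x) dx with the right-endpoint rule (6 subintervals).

Δx = 1.
Sum = 1·[8 + 18 + 33 + 53 + 78 + 108] = 298.

298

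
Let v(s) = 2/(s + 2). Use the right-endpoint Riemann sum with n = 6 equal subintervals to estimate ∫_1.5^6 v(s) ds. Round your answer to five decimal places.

1.53898

Δs = (6 − 1.5)/6 = 0.75.
Right endpoints: 2.25, 3, 3.75, 4.5, 5.25, 6.
v(2.25) = 8/17, v(3) = 0.4, v(3.75) = 8/23, v(4.5) = 4/13, v(5.25) = 8/29, v(6) = 0.25.
Sum = Δs · [v(2.25) + v(3) + v(3.75) + ...].
Sum ≈ 1.53898.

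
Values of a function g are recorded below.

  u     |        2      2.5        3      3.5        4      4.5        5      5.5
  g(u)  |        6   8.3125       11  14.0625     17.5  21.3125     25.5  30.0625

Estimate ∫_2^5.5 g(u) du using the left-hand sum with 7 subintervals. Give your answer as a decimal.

Δu = 0.5.
Sum = 0.5·[6 + 8.3125 + 11 + 14.0625 + 17.5 + 21.3125 + 25.5] = 51.84375.

51.84375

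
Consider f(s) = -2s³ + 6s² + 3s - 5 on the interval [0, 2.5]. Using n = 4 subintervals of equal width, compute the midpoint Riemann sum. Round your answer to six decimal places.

Δs = (2.5 − 0)/4 = 0.625.
Midpoints: 0.3125, 0.9375, 1.5625, 2.1875.
f(0.3125) = -7245/2048, f(0.9375) = 2945/2048, f(1.5625) = 13735/2048, f(2.1875) = 19125/2048.
Sum = Δs · [f(0.3125) + f(0.9375) + f(1.5625) + f(2.1875)].
Sum ≈ 8.715820.

8.715820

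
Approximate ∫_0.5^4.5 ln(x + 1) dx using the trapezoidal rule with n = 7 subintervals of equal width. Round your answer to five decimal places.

4.75481

Δx = (4.5 − 0.5)/7 = 4/7.
f(0.5) ≈ 0.40547, f(15/14) ≈ 0.72824, f(23/14) ≈ 0.97186, f(31/14) ≈ 1.16761, f(39/14) ≈ 1.33123, f(47/14) ≈ 1.47182, f(55/14) ≈ 1.59505, f(4.5) ≈ 1.70475.
T_7 = (Δx/2)·[f(x_0) + 2f(x_1) + ... + 2f(x_{6}) + f(x_7)].
Sum ≈ 4.75481.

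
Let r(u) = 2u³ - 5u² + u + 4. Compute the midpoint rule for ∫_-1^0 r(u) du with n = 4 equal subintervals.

Δu = (0 − (-1))/4 = 0.25.
Midpoints: -0.875, -0.625, -0.375, -0.125.
r(-0.875) = -2.04296875, r(-0.625) = 0.93359375, r(-0.375) = 2.81640625, r(-0.125) = 3.79296875.
Sum = Δu · [r(-0.875) + r(-0.625) + r(-0.375) + r(-0.125)].
Sum = 1.375.

1.375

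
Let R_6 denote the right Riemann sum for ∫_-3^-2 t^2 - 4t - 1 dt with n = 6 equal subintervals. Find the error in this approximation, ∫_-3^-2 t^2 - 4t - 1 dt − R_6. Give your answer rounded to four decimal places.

Exact integral: ∫_-3^-2 f(t) dt ≈ 15.333333.
R_6 ≈ 14.587963.
Error ≈ 15.333333 − 14.587963 ≈ 0.7454.

0.7454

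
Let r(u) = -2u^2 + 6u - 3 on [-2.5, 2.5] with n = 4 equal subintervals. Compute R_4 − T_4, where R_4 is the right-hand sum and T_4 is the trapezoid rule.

18.75

R_4 = -19.6875.
T_4 = -38.4375.
R_4 − T_4 = 18.75.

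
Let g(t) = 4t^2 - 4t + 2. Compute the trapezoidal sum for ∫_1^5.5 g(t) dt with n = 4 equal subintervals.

174.796875

Δt = (5.5 − 1)/4 = 1.125.
g(1) = 2, g(2.125) = 11.5625, g(3.25) = 31.25, g(4.375) = 61.0625, g(5.5) = 101.
T_4 = (Δt/2)·[g(t_0) + 2g(t_1) + 2g(t_2) + 2g(t_3) + g(t_4)].
Sum = 174.796875.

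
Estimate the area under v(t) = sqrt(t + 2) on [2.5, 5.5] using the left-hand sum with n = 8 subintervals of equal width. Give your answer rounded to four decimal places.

Δt = (5.5 − 2.5)/8 = 0.375.
Left endpoints: 2.5, 2.875, 3.25, 3.625, 4, 4.375, 4.75, 5.125.
v(2.5) ≈ 2.1213, v(2.875) ≈ 2.2079, v(3.25) ≈ 2.2913, v(3.625) ≈ 2.3717, v(4) ≈ 2.4495, v(4.375) ≈ 2.5249, v(4.75) ≈ 2.5981, v(5.125) ≈ 2.6693.
Sum = Δt · [v(2.5) + v(2.875) + v(3.25) + ...].
Sum ≈ 7.2127.

7.2127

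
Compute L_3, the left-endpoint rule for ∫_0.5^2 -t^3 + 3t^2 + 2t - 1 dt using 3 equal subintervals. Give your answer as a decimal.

4.5

Δt = (2 − 0.5)/3 = 0.5.
Left endpoints: 0.5, 1, 1.5.
f(0.5) = 0.625, f(1) = 3, f(1.5) = 5.375.
Sum = Δt · [f(0.5) + f(1) + f(1.5)].
Sum = 4.5.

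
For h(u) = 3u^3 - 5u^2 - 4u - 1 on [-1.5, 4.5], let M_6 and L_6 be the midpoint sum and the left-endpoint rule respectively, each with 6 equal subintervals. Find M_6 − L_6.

72

M_6 = 100.
L_6 = 28.
M_6 − L_6 = 72.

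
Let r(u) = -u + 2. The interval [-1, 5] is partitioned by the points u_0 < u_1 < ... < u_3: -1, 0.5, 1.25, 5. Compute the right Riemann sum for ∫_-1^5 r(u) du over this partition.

-8.4375

Subinterval widths: 1.5, 0.75, 3.75.
Right endpoints: 0.5, 1.25, 5.
r(0.5) = 1.5, r(1.25) = 0.75, r(5) = -3.
Sum = Σ Δu_i · r(u_i).
Sum = -8.4375.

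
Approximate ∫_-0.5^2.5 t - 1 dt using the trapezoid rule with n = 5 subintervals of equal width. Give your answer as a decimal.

Δt = (2.5 − (-0.5))/5 = 0.6.
f(-0.5) = -1.5, f(0.1) = -0.9, f(0.7) = -0.3, f(1.3) = 0.3, f(1.9) = 0.9, f(2.5) = 1.5.
T_5 = (Δt/2)·[f(t_0) + 2f(t_1) + ... + 2f(t_{4}) + f(t_5)].
Sum = 0.

0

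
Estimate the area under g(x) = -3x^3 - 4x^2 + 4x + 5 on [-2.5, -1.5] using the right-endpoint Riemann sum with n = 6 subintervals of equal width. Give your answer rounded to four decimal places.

Δx = (-1.5 − (-2.5))/6 = 1/6.
Right endpoints: -7/3, -13/6, -2, -11/6, -5/3, -1.5.
g(-7/3) = 12, g(-13/6) = 581/72, g(-2) = 5, g(-11/6) = 65/24, g(-5/3) = 10/9, g(-1.5) = 0.125.
Sum = Δx · [g(-7/3) + g(-13/6) + g(-2) + ...].
Sum ≈ 4.8356.

4.8356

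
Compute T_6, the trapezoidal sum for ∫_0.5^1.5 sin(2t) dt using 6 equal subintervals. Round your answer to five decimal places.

0.75805

Δt = (1.5 − 0.5)/6 = 1/6.
f(0.5) ≈ 0.84147, f(2/3) ≈ 0.97194, f(5/6) ≈ 0.99541, f(1) ≈ 0.90930, f(7/6) ≈ 0.72309, f(4/3) ≈ 0.45727, f(1.5) ≈ 0.14112.
T_6 = (Δt/2)·[f(t_0) + 2f(t_1) + ... + 2f(t_{5}) + f(t_6)].
Sum ≈ 0.75805.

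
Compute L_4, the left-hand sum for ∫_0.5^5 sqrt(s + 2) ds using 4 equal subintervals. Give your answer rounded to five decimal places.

9.09942

Δs = (5 − 0.5)/4 = 1.125.
Left endpoints: 0.5, 1.625, 2.75, 3.875.
f(0.5) ≈ 1.58114, f(1.625) ≈ 1.90394, f(2.75) ≈ 2.17945, f(3.875) ≈ 2.42384.
Sum = Δs · [f(0.5) + f(1.625) + f(2.75) + f(3.875)].
Sum ≈ 9.09942.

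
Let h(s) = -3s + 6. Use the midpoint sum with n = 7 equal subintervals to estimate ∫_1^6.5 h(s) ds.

-28.875

Δs = (6.5 − 1)/7 = 11/14.
Midpoints: 39/28, 61/28, 83/28, 3.75, 127/28, 149/28, 171/28.
h(39/28) = 51/28, h(61/28) = -15/28, h(83/28) = -81/28, h(3.75) = -5.25, h(127/28) = -213/28, h(149/28) = -279/28, h(171/28) = -345/28.
Sum = Δs · [h(39/28) + h(61/28) + h(83/28) + ...].
Sum = -28.875.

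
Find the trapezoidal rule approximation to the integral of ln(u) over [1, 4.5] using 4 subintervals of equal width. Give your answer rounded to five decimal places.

Δu = (4.5 − 1)/4 = 0.875.
f(1) ≈ 0.00000, f(1.875) ≈ 0.62861, f(2.75) ≈ 1.01160, f(3.625) ≈ 1.28785, f(4.5) ≈ 1.50408.
T_4 = (Δu/2)·[f(u_0) + 2f(u_1) + 2f(u_2) + 2f(u_3) + f(u_4)].
Sum ≈ 3.22009.

3.22009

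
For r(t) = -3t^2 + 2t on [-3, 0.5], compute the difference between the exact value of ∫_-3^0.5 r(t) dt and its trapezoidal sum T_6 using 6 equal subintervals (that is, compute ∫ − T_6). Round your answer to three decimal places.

0.595

Exact integral: ∫_-3^0.5 r(t) dt = -35.875.
T_6 ≈ -36.47049.
Error ≈ -35.875 − (-36.47049) ≈ 0.595.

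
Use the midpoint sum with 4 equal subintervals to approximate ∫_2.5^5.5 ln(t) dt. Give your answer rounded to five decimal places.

4.09046

Δt = (5.5 − 2.5)/4 = 0.75.
Midpoints: 2.875, 3.625, 4.375, 5.125.
f(2.875) ≈ 1.05605, f(3.625) ≈ 1.28785, f(4.375) ≈ 1.47591, f(5.125) ≈ 1.63413.
Sum = Δt · [f(2.875) + f(3.625) + f(4.375) + f(5.125)].
Sum ≈ 4.09046.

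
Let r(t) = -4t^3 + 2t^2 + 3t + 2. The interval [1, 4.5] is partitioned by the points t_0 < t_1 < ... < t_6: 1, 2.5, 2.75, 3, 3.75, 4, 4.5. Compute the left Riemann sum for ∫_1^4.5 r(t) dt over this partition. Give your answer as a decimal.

Subinterval widths: 1.5, 0.25, 0.25, 0.75, 0.25, 0.5.
Left endpoints: 1, 2.5, 2.75, 3, 3.75, 4.
r(1) = 3, r(2.5) = -40.5, r(2.75) = -57.8125, r(3) = -79, r(3.75) = -169.5625, r(4) = -210.
Sum = Σ Δt_i · r(t_i).
Sum = -226.71875.

-226.71875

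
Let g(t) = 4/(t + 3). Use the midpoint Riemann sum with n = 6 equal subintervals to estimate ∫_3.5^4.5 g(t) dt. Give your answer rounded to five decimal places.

0.57238

Δt = (4.5 − 3.5)/6 = 1/6.
Midpoints: 43/12, 3.75, 47/12, 49/12, 4.25, 53/12.
g(43/12) = 48/79, g(3.75) = 16/27, g(47/12) = 48/83, g(49/12) = 48/85, g(4.25) = 16/29, g(53/12) = 48/89.
Sum = Δt · [g(43/12) + g(3.75) + g(47/12) + ...].
Sum ≈ 0.57238.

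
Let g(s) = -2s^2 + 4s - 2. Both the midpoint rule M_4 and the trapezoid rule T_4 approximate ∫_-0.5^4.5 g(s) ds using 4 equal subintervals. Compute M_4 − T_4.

M_4 = -29.53125.
T_4 = -33.4375.
M_4 − T_4 = 3.90625.

3.90625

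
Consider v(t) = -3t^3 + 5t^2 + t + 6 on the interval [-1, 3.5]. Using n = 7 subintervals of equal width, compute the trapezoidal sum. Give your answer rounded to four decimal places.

Δt = (3.5 − (-1))/7 = 9/14.
v(-1) = 13, v(-5/14) = 17609/2744, v(2/7) = 2272/343, v(13/14) = 24251/2744, v(11/7) = 2839/343, v(31/14) = 437/2744, v(20/7) = -6962/343, v(3.5) = -57.875.
T_7 = (Δt/2)·[v(t_0) + 2v(t_1) + ... + 2v(t_{6}) + v(t_7)].
Sum ≈ -7.9841.

-7.9841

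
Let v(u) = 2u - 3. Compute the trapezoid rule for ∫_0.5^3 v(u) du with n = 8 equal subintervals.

1.25

Δu = (3 − 0.5)/8 = 0.3125.
v(0.5) = -2, v(0.8125) = -1.375, v(1.125) = -0.75, v(1.4375) = -0.125, v(1.75) = 0.5, v(2.0625) = 1.125, v(2.375) = 1.75, v(2.6875) = 2.375, v(3) = 3.
T_8 = (Δu/2)·[v(u_0) + 2v(u_1) + ... + 2v(u_{7}) + v(u_8)].
Sum = 1.25.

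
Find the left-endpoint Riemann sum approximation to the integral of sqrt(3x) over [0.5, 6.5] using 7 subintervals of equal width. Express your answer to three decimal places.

Δx = (6.5 − 0.5)/7 = 6/7.
Left endpoints: 0.5, 19/14, 31/14, 43/14, 55/14, 67/14, 79/14.
f(0.5) ≈ 1.225, f(19/14) ≈ 2.018, f(31/14) ≈ 2.577, f(43/14) ≈ 3.036, f(55/14) ≈ 3.433, f(67/14) ≈ 3.789, f(79/14) ≈ 4.114.
Sum = Δx · [f(0.5) + f(19/14) + f(31/14) + ...].
Sum ≈ 17.307.

17.307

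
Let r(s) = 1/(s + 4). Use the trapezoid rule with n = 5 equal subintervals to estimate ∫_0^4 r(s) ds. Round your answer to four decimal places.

0.6956

Δs = (4 − 0)/5 = 0.8.
r(0) = 0.25, r(0.8) = 5/24, r(1.6) = 5/28, r(2.4) = 0.15625, r(3.2) = 5/36, r(4) = 0.125.
T_5 = (Δs/2)·[r(s_0) + 2r(s_1) + ... + 2r(s_{4}) + r(s_5)].
Sum ≈ 0.6956.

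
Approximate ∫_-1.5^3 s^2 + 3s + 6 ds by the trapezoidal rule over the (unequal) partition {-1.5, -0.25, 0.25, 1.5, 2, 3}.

48.109375

Subinterval widths: 1.25, 0.5, 1.25, 0.5, 1.
f(-1.5) = 3.75, f(-0.25) = 5.3125, f(0.25) = 6.8125, f(1.5) = 12.75, f(2) = 16, f(3) = 24.
On each subinterval the trapezoid contributes (Δs_i/2)·[f(s_{i-1}) + f(s_i)].
Sum = 48.109375.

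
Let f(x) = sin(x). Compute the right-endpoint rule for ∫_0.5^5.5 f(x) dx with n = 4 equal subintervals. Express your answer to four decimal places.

Δx = (5.5 − 0.5)/4 = 1.25.
Right endpoints: 1.75, 3, 4.25, 5.5.
f(1.75) ≈ 0.9840, f(3) ≈ 0.1411, f(4.25) ≈ -0.8950, f(5.5) ≈ -0.7055.
Sum = Δx · [f(1.75) + f(3) + f(4.25) + f(5.5)].
Sum ≈ -0.5943.

-0.5943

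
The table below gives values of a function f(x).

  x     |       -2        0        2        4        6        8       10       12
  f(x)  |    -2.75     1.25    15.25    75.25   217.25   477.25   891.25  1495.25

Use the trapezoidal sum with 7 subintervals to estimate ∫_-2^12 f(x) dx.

Δx = 2.
T_7 = (2/2)·[(-2.75) + 2·1.25 + 2·15.25 + 2·75.25 + 2·217.25 + 2·477.25 + 2·891.25 + 1495.25] = 4847.5.

4847.5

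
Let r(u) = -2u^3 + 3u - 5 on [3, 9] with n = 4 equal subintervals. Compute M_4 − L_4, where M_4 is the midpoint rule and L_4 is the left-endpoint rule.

-918

M_4 = -3121.5.
L_4 = -2203.5.
M_4 − L_4 = -918.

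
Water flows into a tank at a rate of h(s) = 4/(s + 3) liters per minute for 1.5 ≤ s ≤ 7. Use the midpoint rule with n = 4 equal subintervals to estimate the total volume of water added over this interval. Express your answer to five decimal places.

Δs = (7 − 1.5)/4 = 1.375.
Midpoints: 2.1875, 3.5625, 4.9375, 6.3125.
h(2.1875) = 64/83, h(3.5625) = 64/105, h(4.9375) = 64/127, h(6.3125) = 64/149.
Sum = Δs · [h(2.1875) + h(3.5625) + h(4.9375) + h(6.3125)].
Sum ≈ 3.18185.

3.18185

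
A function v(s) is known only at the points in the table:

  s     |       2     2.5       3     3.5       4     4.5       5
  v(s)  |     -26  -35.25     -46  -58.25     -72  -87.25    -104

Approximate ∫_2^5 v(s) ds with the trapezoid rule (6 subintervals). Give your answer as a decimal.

Δs = 0.5.
T_6 = (0.5/2)·[(-26) + 2·(-35.25) + 2·(-46) + 2·(-58.25) + 2·(-72) + 2·(-87.25) + (-104)] = -181.875.

-181.875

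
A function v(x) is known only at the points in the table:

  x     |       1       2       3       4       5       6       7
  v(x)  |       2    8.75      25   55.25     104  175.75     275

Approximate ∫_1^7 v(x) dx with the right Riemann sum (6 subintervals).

Δx = 1.
Sum = 1·[8.75 + 25 + 55.25 + 104 + 175.75 + 275] = 643.75.

643.75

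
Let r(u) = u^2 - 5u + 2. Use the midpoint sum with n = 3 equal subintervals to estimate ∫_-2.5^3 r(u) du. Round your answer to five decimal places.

16.79282

Δu = (3 − (-2.5))/3 = 11/6.
Midpoints: -19/12, 0.25, 25/12.
r(-19/12) = 1789/144, r(0.25) = 0.8125, r(25/12) = -587/144.
Sum = Δu · [r(-19/12) + r(0.25) + r(25/12)].
Sum ≈ 16.79282.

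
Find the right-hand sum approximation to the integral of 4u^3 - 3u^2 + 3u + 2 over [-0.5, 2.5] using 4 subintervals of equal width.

61.03125

Δu = (2.5 − (-0.5))/4 = 0.75.
Right endpoints: 0.25, 1, 1.75, 2.5.
f(0.25) = 2.625, f(1) = 6, f(1.75) = 19.5, f(2.5) = 53.25.
Sum = Δu · [f(0.25) + f(1) + f(1.75) + f(2.5)].
Sum = 61.03125.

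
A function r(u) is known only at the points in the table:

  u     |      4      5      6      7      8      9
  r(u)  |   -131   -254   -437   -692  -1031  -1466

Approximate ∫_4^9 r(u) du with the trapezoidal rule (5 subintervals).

Δu = 1.
T_5 = (1/2)·[(-131) + 2·(-254) + 2·(-437) + 2·(-692) + 2·(-1031) + (-1466)] = -3212.5.

-3212.5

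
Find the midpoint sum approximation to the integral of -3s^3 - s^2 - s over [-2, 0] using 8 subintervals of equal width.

11.25

Δs = (0 − (-2))/8 = 0.25.
Midpoints: -1.875, -1.625, -1.375, -1.125, -0.875, -0.625, -0.375, -0.125.
f(-1.875) = 9285/512, f(-1.625) = 6071/512, f(-1.375) = 3729/512, f(-1.125) = 2115/512, f(-0.875) = 1085/512, f(-0.625) = 495/512, f(-0.375) = 201/512, f(-0.125) = 59/512.
Sum = Δs · [f(-1.875) + f(-1.625) + f(-1.375) + ...].
Sum = 11.25.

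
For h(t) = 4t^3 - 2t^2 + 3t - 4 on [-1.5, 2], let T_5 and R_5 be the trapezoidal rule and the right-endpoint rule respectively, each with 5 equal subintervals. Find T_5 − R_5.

T_5 = -7.735.
R_5 = 10.64.
T_5 − R_5 = -18.375.

-18.375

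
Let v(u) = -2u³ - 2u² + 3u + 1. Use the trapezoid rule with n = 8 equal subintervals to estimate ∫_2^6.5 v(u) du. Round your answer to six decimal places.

-1006.932129

Δu = (6.5 − 2)/8 = 0.5625.
v(2) = -17, v(2.5625) = -78025/2048, v(3.125) = -70.19140625, v(3.6875) = -236371/2048, v(4.25) = -175.90625, v(4.8125) = -519781/2048, v(5.375) = -351.23046875, v(5.9375) = -963247/2048, v(6.5) = -613.25.
T_8 = (Δu/2)·[v(u_0) + 2v(u_1) + ... + 2v(u_{7}) + v(u_8)].
Sum ≈ -1006.932129.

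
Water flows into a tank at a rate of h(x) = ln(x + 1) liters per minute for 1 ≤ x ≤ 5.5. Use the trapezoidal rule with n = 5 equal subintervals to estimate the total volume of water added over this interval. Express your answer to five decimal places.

6.25726

Δx = (5.5 − 1)/5 = 0.9.
h(1) ≈ 0.69315, h(1.9) ≈ 1.06471, h(2.8) ≈ 1.33500, h(3.7) ≈ 1.54756, h(4.6) ≈ 1.72277, h(5.5) ≈ 1.87180.
T_5 = (Δx/2)·[h(x_0) + 2h(x_1) + ... + 2h(x_{4}) + h(x_5)].
Sum ≈ 6.25726.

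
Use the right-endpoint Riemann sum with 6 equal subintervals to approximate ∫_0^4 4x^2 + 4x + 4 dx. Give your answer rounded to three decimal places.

Δx = (4 − 0)/6 = 2/3.
Right endpoints: 2/3, 4/3, 2, 8/3, 10/3, 4.
f(2/3) = 76/9, f(4/3) = 148/9, f(2) = 28, f(8/3) = 388/9, f(10/3) = 556/9, f(4) = 84.
Sum = Δx · [f(2/3) + f(4/3) + f(2) + ...].
Sum ≈ 161.185.

161.185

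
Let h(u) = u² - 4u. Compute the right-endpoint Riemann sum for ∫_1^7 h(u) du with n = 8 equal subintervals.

27.5625

Δu = (7 − 1)/8 = 0.75.
Right endpoints: 1.75, 2.5, 3.25, 4, 4.75, 5.5, 6.25, 7.
h(1.75) = -3.9375, h(2.5) = -3.75, h(3.25) = -2.4375, h(4) = 0, h(4.75) = 3.5625, h(5.5) = 8.25, h(6.25) = 14.0625, h(7) = 21.
Sum = Δu · [h(1.75) + h(2.5) + h(3.25) + ...].
Sum = 27.5625.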